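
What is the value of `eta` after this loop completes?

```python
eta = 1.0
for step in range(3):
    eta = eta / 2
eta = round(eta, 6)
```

Halving LR 3 times: 1 / 2^3
`eta` takes the values: 1.0 → 0.5 → 0.25 → 0.125

Answer: 0.125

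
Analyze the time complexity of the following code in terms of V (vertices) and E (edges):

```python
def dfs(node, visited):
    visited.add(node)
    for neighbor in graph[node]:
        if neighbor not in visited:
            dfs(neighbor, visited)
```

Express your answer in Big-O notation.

This is Depth-first search (recursive). Time complexity: O(V + E).

Answer: O(V + E)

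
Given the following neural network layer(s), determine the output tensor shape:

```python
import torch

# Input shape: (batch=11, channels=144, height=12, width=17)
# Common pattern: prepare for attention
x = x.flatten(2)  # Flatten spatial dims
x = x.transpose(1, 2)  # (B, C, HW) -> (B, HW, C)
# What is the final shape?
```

Input: (11, 144, 12, 17) -> after flatten(2): (11, 144, 204) -> Output: (11, 204, 144)

Answer: (11, 204, 144)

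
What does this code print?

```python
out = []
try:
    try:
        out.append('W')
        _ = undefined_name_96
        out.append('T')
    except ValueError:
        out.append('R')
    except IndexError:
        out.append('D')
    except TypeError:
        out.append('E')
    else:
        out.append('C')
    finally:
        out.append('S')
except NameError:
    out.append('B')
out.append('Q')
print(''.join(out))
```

Execution trace: 'W' (try body) → 'S' (finally) → 'B' (outer except NameError) → 'Q' (after the try/except). Output: WSBQ

Answer: WSBQ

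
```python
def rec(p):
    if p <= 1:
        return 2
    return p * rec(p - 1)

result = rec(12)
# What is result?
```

rec(12) = 12 * 11 * 10 * 9 * 8 * 7 * 6 * 5 * 4 * 3 * 2 * 2 = 958003200

Answer: 958003200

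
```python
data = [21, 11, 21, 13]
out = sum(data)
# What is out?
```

Trace:
`data = [21, 11, 21, 13]` → data = [21, 11, 21, 13]
`out = sum(data)` → out = 66
So out = 66

Answer: 66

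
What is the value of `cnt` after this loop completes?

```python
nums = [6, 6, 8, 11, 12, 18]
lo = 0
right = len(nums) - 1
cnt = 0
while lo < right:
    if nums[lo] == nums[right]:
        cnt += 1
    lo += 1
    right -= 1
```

Count matching pairs from ends
`cnt` takes the values: 0

Answer: 0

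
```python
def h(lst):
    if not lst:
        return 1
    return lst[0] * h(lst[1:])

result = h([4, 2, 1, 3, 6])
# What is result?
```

Product over [4, 2, 1, 3, 6] = 4 * 2 * 1 * 3 * 6 = 144

Answer: 144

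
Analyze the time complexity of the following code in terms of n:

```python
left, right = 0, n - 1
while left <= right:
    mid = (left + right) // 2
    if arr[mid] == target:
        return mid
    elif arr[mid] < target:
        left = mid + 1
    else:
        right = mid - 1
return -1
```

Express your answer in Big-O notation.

This is Binary search in a sorted array. Time complexity: O(log n).

Answer: O(log n)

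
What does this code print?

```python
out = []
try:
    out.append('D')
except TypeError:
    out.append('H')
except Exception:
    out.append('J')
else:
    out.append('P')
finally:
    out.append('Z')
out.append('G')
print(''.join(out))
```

Execution trace: 'D' (try body, no exception) → 'P' (else) → 'Z' (finally) → 'G' (after the try/except). Output: DPZG

Answer: DPZG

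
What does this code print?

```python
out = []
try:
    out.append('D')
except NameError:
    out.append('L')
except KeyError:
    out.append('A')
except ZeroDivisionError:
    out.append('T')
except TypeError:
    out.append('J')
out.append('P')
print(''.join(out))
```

Execution trace: 'D' (try body, no exception) → 'P' (after the try/except). Output: DP

Answer: DP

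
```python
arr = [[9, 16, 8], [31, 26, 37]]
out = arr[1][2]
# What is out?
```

Trace:
`arr = [[9, 16, 8], [31, 26, 37]]` → arr = [[9, 16, 8], [31, 26, 37]]
`out = arr[1][2]` → out = 37
So out = 37

Answer: 37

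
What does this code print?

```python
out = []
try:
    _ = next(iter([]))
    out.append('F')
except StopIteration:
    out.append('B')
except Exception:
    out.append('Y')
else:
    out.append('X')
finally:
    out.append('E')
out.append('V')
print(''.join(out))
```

Execution trace: 'B' (except StopIteration) → 'E' (finally) → 'V' (after the try/except). Output: BEV

Answer: BEV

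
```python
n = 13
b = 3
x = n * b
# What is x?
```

Trace:
`n = 13` → n = 13
`b = 3` → b = 3
`x = n * b` → x = 39
So x = 39

Answer: 39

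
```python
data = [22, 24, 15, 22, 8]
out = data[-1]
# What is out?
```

Trace:
`data = [22, 24, 15, 22, 8]` → data = [22, 24, 15, 22, 8]
`out = data[-1]` → out = 8
So out = 8

Answer: 8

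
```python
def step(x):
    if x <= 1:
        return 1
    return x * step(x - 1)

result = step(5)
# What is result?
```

step(5) = 5 * 4 * 3 * 2 * 1 = 120

Answer: 120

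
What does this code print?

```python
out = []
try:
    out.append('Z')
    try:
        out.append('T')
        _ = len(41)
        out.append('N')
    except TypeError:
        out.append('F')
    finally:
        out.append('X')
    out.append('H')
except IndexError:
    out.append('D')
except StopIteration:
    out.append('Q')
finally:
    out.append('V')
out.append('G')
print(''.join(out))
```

Execution trace: 'Z' (try body) → 'T' (inner try body) → 'F' (inner except TypeError) → 'X' (inner finally) → 'H' (try body, no exception) → 'V' (finally) → 'G' (after the try/except). Output: ZTFXHVG

Answer: ZTFXHVG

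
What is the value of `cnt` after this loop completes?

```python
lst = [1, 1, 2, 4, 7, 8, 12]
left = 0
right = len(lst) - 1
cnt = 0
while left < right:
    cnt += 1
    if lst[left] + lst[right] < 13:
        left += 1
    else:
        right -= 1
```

Steps to find pair summing to 13
`cnt` takes the values: 0 → 1 → 2 → 3 → 4 → 5 → 6

Answer: 6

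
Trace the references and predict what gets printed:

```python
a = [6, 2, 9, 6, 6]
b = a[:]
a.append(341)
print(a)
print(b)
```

Key concept: slice [:] creates copy.
Step by step:
`a = [6, 2, 9, 6, 6]` → a = [6, 2, 9, 6, 6]
`b = a[:]` → b = [6, 2, 9, 6, 6]
`a.append(341)` → a = [6, 2, 9, 6, 6, 341]
`print(a)` → prints [6, 2, 9, 6, 6, 341]
`print(b)` → prints [6, 2, 9, 6, 6]

Answer:
[6, 2, 9, 6, 6, 341]
[6, 2, 9, 6, 6]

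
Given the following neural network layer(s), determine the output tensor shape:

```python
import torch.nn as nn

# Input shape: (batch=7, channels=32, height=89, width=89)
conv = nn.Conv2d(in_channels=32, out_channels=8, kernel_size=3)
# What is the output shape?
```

Input: (7, 32, 89, 89) -> Output: (7, 8, 87, 87)

Answer: (7, 8, 87, 87)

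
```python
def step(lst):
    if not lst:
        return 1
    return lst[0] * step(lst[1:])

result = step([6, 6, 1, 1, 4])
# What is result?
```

Product over [6, 6, 1, 1, 4] = 6 * 6 * 1 * 1 * 4 = 144

Answer: 144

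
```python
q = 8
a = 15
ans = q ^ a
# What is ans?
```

Trace:
`q = 8` → q = 8
`a = 15` → a = 15
`ans = q ^ a` → ans = 7
So ans = 7

Answer: 7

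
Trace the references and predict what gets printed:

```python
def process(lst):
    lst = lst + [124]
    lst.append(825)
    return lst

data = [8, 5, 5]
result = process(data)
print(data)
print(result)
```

Key concept: rebinding parameter vs mutation.
Step by step:
`data = [8, 5, 5]` → data = [8, 5, 5]
`result = process(data)` → result = [8, 5, 5, 124, 825]
`print(data)` → prints [8, 5, 5]
`print(result)` → prints [8, 5, 5, 124, 825]

Answer:
[8, 5, 5]
[8, 5, 5, 124, 825]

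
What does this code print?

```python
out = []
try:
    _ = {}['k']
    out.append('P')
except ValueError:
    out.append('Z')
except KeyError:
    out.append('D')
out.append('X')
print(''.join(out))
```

Execution trace: 'D' (except KeyError) → 'X' (after the try/except). Output: DX

Answer: DX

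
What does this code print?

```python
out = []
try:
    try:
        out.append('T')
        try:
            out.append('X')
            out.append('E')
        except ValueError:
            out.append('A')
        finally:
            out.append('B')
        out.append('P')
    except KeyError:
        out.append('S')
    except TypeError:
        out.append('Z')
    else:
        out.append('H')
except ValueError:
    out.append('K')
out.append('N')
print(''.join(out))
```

Execution trace: 'T' (try body) → 'X' (inner try body) → 'E' (inner try body, no exception) → 'B' (inner finally) → 'P' (try body, no exception) → 'H' (else) → 'N' (after the try/except). Output: TXEBPHN

Answer: TXEBPHN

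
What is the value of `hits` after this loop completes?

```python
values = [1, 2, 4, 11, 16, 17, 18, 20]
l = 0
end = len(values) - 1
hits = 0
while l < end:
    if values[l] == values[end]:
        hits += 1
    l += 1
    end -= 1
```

Count matching pairs from ends
`hits` takes the values: 0

Answer: 0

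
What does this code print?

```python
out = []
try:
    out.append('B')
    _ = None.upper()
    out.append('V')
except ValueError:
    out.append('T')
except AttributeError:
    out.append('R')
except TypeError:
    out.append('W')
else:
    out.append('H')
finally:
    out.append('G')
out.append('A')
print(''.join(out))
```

Execution trace: 'B' (try body) → 'R' (except AttributeError) → 'G' (finally) → 'A' (after the try/except). Output: BRGA

Answer: BRGA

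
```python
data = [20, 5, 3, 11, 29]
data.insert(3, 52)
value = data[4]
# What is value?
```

Trace:
`data = [20, 5, 3, 11, 29]` → data = [20, 5, 3, 11, 29]
`data.insert(3, 52)` → data = [20, 5, 3, 52, 11, 29]
`value = data[4]` → value = 11
So value = 11

Answer: 11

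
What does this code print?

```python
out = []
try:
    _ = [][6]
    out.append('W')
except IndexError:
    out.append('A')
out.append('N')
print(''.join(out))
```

Execution trace: 'A' (except IndexError) → 'N' (after the try/except). Output: AN

Answer: AN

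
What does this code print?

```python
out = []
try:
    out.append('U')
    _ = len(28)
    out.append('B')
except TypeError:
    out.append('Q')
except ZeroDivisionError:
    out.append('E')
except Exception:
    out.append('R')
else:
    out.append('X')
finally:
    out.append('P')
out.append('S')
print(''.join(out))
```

Execution trace: 'U' (try body) → 'Q' (except TypeError) → 'P' (finally) → 'S' (after the try/except). Output: UQPS

Answer: UQPS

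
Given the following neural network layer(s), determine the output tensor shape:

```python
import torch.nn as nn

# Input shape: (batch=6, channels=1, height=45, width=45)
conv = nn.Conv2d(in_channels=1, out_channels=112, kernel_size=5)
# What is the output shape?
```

Input: (6, 1, 45, 45) -> Output: (6, 112, 41, 41)

Answer: (6, 112, 41, 41)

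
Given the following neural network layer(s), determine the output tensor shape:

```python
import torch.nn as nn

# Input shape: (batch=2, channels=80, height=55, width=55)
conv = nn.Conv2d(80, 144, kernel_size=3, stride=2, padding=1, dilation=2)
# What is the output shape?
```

Input: (2, 80, 55, 55) -> Output: (2, 144, 27, 27)

Answer: (2, 144, 27, 27)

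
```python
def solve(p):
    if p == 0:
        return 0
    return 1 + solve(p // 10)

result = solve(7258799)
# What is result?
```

Count of digits of 7258799: 7

Answer: 7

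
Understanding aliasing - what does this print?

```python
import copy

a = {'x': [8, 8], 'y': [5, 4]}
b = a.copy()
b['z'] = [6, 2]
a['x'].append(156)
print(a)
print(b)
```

Key concept: shallow copy of dict with mutable values.
Step by step:
`a = {'x': [8, 8], 'y': [5, 4]}` → a = {'x': [8, 8], 'y': [5, 4]}
`b = a.copy()` → b = {'x': [8, 8], 'y': [5, 4]}
`b['z'] = [6, 2]` → b = {'x': [8, 8], 'y': [5, 4], 'z': [6, 2]}
`a['x'].append(156)` → a = {'x': [8, 8, 156], 'y': [5, 4]}; b = {'x': [8, 8, 156], 'y': [5, 4], 'z': [6, 2]}
`print(a)` → prints {'x': [8, 8, 156], 'y': [5, 4]}
`print(b)` → prints {'x': [8, 8, 156], 'y': [5, 4], 'z': [6, 2]}

Answer:
{'x': [8, 8, 156], 'y': [5, 4]}
{'x': [8, 8, 156], 'y': [5, 4], 'z': [6, 2]}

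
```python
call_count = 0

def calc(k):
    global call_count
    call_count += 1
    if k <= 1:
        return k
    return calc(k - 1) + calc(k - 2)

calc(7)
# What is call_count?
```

Calls(k) = 1 + Calls(k-1) + Calls(k-2); Calls(0)=Calls(1)=1. For k=7 this gives 41.

Answer: 41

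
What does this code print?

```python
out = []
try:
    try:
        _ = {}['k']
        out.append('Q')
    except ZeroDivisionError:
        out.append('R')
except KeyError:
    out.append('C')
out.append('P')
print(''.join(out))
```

Execution trace: 'C' (outer except KeyError) → 'P' (after the try/except). Output: CP

Answer: CP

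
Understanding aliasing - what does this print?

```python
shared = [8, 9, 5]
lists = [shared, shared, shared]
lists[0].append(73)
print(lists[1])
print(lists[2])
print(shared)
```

Key concept: list of same reference.
Step by step:
`shared = [8, 9, 5]` → shared = [8, 9, 5]
`lists = [shared, shared, shared]` → lists = [[8, 9, 5], [8, 9, 5], [8, 9, 5]]
`lists[0].append(73)` → shared = [8, 9, 5, 73]; lists = [[8, 9, 5, 73], [8, 9, 5, 73], [8, 9, 5, 73]]
`print(lists[1])` → prints [8, 9, 5, 73]
`print(lists[2])` → prints [8, 9, 5, 73]
`print(shared)` → prints [8, 9, 5, 73]

Answer:
[8, 9, 5, 73]
[8, 9, 5, 73]
[8, 9, 5, 73]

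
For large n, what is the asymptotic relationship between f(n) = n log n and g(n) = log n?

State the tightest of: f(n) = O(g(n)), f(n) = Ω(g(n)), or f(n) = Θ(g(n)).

n log n vs log n: f(n) = Ω(g(n)) but not O(g(n)) — n log n grows strictly faster than log n.

Answer: f(n) = Ω(g(n)) but not O(g(n)) — n log n grows strictly faster than log n.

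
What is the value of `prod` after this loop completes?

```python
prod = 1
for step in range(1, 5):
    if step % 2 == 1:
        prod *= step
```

Product of odd numbers 1 to 4
`prod` takes the values: 1 → 3

Answer: 3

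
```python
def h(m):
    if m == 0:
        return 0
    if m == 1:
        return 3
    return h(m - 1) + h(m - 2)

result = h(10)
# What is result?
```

Build up from base cases: h(0)=0, h(1)=3, h(2)=3, h(3)=6, h(4)=9, h(5)=15, h(6)=24, ..., h(10)=165

Answer: 165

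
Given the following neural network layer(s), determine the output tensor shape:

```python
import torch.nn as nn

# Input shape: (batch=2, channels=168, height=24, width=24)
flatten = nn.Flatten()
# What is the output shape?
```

Input: (2, 168, 24, 24) -> Output: (2, 96768)

Answer: (2, 96768)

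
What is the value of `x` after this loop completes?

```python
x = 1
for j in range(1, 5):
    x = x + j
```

Start at 1, add 1 through 4
`x` takes the values: 1 → 2 → 4 → 7 → 11

Answer: 11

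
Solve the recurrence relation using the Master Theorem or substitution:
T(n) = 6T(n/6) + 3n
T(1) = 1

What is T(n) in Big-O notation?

By Master Theorem: a=6, b=6, f(n)=3n. Since log_6(6) = 1 and f(n) = Θ(n^1), Case 2 applies. T(n) = O(n log n).

Answer: O(n log n)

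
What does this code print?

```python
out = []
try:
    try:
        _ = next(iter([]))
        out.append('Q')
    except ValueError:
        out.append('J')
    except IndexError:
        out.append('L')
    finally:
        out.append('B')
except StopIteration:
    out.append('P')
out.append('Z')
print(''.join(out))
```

Execution trace: 'B' (finally) → 'P' (outer except StopIteration) → 'Z' (after the try/except). Output: BPZ

Answer: BPZ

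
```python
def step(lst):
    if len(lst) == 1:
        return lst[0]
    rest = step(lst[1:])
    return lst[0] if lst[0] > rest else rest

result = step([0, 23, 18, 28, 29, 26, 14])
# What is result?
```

Recursive max over [0, 23, 18, 28, 29, 26, 14] = 29

Answer: 29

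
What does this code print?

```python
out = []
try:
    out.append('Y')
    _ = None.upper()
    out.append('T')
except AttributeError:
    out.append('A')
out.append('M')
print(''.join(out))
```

Execution trace: 'Y' (try body) → 'A' (except AttributeError) → 'M' (after the try/except). Output: YAM

Answer: YAM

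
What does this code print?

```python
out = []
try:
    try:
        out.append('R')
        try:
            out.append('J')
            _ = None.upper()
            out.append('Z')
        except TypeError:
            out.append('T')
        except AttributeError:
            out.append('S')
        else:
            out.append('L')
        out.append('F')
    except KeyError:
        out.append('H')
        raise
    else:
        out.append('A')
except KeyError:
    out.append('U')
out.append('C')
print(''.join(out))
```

Execution trace: 'R' (try body) → 'J' (inner try body) → 'S' (inner except AttributeError) → 'F' (try body, no exception) → 'A' (else) → 'C' (after the try/except). Output: RJSFAC

Answer: RJSFAC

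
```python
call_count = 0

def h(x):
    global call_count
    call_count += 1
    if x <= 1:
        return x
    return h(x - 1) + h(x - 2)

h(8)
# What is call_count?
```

Calls(x) = 1 + Calls(x-1) + Calls(x-2); Calls(0)=Calls(1)=1. For x=8 this gives 67.

Answer: 67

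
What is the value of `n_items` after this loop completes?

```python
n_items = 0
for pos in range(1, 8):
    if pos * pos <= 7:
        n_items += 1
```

Count numbers where pos² ≤ 7
`n_items` takes the values: 0 → 1 → 2

Answer: 2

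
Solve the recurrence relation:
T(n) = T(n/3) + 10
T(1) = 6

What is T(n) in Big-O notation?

Each step divides n by 3 and adds 10. After log_3(n) steps we reach T(1)=6. So T(n) = 10·log_3(n) + 6 = O(log n).

Answer: O(log n)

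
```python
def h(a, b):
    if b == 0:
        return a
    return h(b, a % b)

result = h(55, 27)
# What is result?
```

h(55, 27) -> h(27, 1) -> h(1, 0) -> 1

Answer: 1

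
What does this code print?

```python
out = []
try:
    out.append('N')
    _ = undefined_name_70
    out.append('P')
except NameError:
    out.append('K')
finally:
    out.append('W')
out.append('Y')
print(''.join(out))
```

Execution trace: 'N' (try body) → 'K' (except NameError) → 'W' (finally) → 'Y' (after the try/except). Output: NKWY

Answer: NKWY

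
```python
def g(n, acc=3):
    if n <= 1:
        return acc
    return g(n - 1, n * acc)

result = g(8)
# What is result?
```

Accumulator trace (n, acc): (8, 3) -> (7, 24) -> (6, 168) -> (5, 1008) -> (4, 5040) -> (3, 20160) -> (2, 60480) -> (1, 120960) -> return 120960

Answer: 120960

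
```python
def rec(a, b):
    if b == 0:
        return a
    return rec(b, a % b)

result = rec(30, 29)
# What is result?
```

rec(30, 29) -> rec(29, 1) -> rec(1, 0) -> 1

Answer: 1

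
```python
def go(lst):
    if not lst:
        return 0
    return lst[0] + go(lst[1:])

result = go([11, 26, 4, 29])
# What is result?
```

11 + 26 + 4 + 29 + 0 = 70

Answer: 70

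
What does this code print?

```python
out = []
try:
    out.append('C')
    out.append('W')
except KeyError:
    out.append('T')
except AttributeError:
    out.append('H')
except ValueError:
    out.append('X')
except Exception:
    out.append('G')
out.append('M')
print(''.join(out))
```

Execution trace: 'C' (try body) → 'W' (try body, no exception) → 'M' (after the try/except). Output: CWM

Answer: CWM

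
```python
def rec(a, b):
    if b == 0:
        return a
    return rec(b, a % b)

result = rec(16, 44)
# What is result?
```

rec(16, 44) -> rec(44, 16) -> rec(16, 12) -> rec(12, 4) -> rec(4, 0) -> 4

Answer: 4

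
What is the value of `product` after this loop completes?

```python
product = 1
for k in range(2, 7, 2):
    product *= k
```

Product of even numbers 2 to 6
`product` takes the values: 1 → 2 → 8 → 48

Answer: 48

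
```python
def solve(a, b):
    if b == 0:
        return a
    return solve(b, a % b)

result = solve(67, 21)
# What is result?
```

solve(67, 21) -> solve(21, 4) -> solve(4, 1) -> solve(1, 0) -> 1

Answer: 1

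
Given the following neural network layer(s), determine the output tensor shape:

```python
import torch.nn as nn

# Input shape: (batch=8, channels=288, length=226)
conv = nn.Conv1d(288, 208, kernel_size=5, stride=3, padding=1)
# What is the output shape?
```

Input: (8, 288, 226) -> Output: (8, 208, 75)

Answer: (8, 208, 75)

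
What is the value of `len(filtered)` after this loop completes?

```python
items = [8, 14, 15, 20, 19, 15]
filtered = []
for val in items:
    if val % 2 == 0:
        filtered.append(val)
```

Count even numbers in [8, 14, 15, 20, 19, 15]
`filtered` takes the values: [] → [8] → [8, 14] → [8, 14, 20]
So `len(filtered)` = 3

Answer: 3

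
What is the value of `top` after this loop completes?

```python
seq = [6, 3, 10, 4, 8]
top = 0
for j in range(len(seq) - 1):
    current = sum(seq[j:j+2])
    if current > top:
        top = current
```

Max sum of 2-element window in [6, 3, 10, 4, 8]
`top` takes the values: 0 → 9 → 13 → 14

Answer: 14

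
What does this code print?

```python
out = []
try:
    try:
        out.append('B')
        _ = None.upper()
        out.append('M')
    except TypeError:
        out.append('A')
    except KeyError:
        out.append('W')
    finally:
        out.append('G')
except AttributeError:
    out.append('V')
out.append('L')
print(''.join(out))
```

Execution trace: 'B' (try body) → 'G' (finally) → 'V' (outer except AttributeError) → 'L' (after the try/except). Output: BGVL

Answer: BGVL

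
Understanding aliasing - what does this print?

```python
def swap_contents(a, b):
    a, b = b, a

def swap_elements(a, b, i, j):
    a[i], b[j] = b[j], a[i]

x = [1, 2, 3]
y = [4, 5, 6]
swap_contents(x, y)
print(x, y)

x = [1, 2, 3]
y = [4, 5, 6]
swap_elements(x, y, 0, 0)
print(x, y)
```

Key concept: parameter rebinding vs mutation.
Step by step:
`x = [1, 2, 3]` → x = [1, 2, 3]
`y = [4, 5, 6]` → y = [4, 5, 6]
`swap_contents(x, y)` → no visible change to tracked variables
`print(x, y)` → prints [1, 2, 3] [4, 5, 6]
`x = [1, 2, 3]` → x = [1, 2, 3]
`y = [4, 5, 6]` → y = [4, 5, 6]
`swap_elements(x, y, 0, 0)` → x = [4, 2, 3]; y = [1, 5, 6]
`print(x, y)` → prints [4, 2, 3] [1, 5, 6]

Answer:
[1, 2, 3] [4, 5, 6]
[4, 2, 3] [1, 5, 6]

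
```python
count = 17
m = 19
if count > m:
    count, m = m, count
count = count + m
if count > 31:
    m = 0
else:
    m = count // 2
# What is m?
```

Trace:
`count = 17` → count = 17
`m = 19` → m = 19
`if count > m: ...` → count > m is False → no variable changes
`count = count + m` → count = 36
`if count > 31: ...` → count > 31 is True → m = 0
So m = 0

Answer: 0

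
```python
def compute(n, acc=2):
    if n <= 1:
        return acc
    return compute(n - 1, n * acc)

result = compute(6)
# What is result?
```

Accumulator trace (n, acc): (6, 2) -> (5, 12) -> (4, 60) -> (3, 240) -> (2, 720) -> (1, 1440) -> return 1440

Answer: 1440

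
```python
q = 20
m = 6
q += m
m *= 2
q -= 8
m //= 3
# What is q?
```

Trace:
`q = 20` → q = 20
`m = 6` → m = 6
`q += m` → q = 26
`m *= 2` → m = 12
`q -= 8` → q = 18
`m //= 3` → m = 4
So q = 18

Answer: 18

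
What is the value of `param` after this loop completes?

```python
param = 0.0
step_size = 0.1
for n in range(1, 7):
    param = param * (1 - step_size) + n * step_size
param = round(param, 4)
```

Moving average with lr=0.1
`param` takes the values: 0.0 → 0.1 → 0.29 → 0.561 → 0.9049 → 1.31441 → 1.782969 → 1.783

Answer: 1.783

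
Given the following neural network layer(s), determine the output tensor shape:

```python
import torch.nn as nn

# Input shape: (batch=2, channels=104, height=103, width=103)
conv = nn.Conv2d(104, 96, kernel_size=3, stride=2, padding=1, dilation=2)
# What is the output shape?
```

Input: (2, 104, 103, 103) -> Output: (2, 96, 51, 51)

Answer: (2, 96, 51, 51)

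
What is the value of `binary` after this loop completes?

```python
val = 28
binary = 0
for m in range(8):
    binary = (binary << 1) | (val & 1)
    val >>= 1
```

Reverse lowest 8 bits of 28
`binary` takes the values: 0 → 1 → 3 → 7 → 14 → 28 → 56

Answer: 56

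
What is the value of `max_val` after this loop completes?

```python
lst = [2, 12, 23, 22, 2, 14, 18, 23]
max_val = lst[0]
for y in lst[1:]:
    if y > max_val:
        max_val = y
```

Maximum of [2, 12, 23, 22, 2, 14, 18, 23]
`max_val` takes the values: 2 → 12 → 23

Answer: 23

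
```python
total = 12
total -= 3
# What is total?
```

Trace:
`total = 12` → total = 12
`total -= 3` → total = 9
So total = 9

Answer: 9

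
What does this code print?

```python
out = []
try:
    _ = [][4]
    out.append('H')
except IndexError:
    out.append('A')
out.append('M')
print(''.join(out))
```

Execution trace: 'A' (except IndexError) → 'M' (after the try/except). Output: AM

Answer: AM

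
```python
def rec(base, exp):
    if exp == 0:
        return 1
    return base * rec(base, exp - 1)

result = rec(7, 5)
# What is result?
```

rec(7, 5) = 7 * 7 * 7 * 7 * 7 = 16807

Answer: 16807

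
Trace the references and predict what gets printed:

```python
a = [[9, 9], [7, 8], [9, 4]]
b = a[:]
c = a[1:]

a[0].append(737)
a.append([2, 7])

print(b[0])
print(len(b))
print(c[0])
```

Key concept: slice with nested mutation.
Step by step:
`a = [[9, 9], [7, 8], [9, 4]]` → a = [[9, 9], [7, 8], [9, 4]]
`b = a[:]` → b = [[9, 9], [7, 8], [9, 4]]
`c = a[1:]` → c = [[7, 8], [9, 4]]
`a[0].append(737)` → a = [[9, 9, 737], [7, 8], [9, 4]]; b = [[9, 9, 737], [7, 8], [9, 4]]
`a.append([2, 7])` → a = [[9, 9, 737], [7, 8], [9, 4], [2, 7]]
`print(b[0])` → prints [9, 9, 737]
`print(len(b))` → prints 3
`print(c[0])` → prints [7, 8]

Answer:
[9, 9, 737]
3
[7, 8]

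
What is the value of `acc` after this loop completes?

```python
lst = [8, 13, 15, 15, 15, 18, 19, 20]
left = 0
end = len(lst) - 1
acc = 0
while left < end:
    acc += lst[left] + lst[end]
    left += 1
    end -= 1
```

Sum of pairs from ends
`acc` takes the values: 0 → 28 → 60 → 93 → 123

Answer: 123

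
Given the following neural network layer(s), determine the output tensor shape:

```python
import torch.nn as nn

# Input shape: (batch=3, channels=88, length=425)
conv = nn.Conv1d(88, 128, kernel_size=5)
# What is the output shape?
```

Input: (3, 88, 425) -> Output: (3, 128, 421)

Answer: (3, 128, 421)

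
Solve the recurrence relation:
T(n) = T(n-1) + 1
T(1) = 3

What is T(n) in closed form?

Unrolling: T(n) = T(1) + 1·(n-1) = 3 + 1(n-1) = n + 2.

Answer: T(n) = n + 2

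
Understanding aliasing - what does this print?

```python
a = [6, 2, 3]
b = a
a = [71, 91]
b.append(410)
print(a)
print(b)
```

Key concept: rebinding vs mutation: a is rebound to a new list, b still points at the original.
Step by step:
`a = [6, 2, 3]` → a = [6, 2, 3]
`b = a` → b = [6, 2, 3] (same object as a)
`a = [71, 91]` → a = [71, 91]
`b.append(410)` → b = [6, 2, 3, 410]
`print(a)` → prints [71, 91]
`print(b)` → prints [6, 2, 3, 410]

Answer:
[71, 91]
[6, 2, 3, 410]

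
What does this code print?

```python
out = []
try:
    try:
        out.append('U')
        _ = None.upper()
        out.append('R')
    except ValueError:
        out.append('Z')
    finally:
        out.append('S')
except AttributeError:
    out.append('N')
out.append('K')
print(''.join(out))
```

Execution trace: 'U' (try body) → 'S' (finally) → 'N' (outer except AttributeError) → 'K' (after the try/except). Output: USNK

Answer: USNK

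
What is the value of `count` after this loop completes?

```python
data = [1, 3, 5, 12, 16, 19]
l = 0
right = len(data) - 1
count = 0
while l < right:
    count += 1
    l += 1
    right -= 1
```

Iterations until pointers meet (list length 6)
`count` takes the values: 0 → 1 → 2 → 3

Answer: 3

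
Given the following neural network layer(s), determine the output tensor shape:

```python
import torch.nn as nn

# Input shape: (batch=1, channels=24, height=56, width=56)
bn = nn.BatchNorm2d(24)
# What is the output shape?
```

Input: (1, 24, 56, 56) -> Output: (1, 24, 56, 56)

Answer: (1, 24, 56, 56)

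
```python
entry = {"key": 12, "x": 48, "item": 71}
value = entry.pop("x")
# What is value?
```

Trace:
`entry = {"key": 12, "x": 48, "item": 71}` → entry = {'key': 12, 'x': 48, 'item': 71}
`value = entry.pop("x")` → entry = {'key': 12, 'item': 71}; value = 48
So value = 48

Answer: 48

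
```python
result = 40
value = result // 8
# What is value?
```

Trace:
`result = 40` → result = 40
`value = result // 8` → value = 5
So value = 5

Answer: 5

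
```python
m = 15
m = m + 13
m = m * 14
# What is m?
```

Trace:
`m = 15` → m = 15
`m = m + 13` → m = 28
`m = m * 14` → m = 392
So m = 392

Answer: 392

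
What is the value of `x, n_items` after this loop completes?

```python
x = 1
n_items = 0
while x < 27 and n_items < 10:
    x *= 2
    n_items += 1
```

Double until >= 27 or 10 iterations
`x, n_items` takes the values: (1, 0) → (2, 0) → (2, 1) → (4, 1) → (4, 2) → (8, 2) → (8, 3) → (16, 3) → (16, 4) → (32, 4) → (32, 5)

Answer: 32, 5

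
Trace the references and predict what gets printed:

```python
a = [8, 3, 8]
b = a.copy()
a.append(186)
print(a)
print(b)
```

Key concept: list.copy() creates independent copy.
Step by step:
`a = [8, 3, 8]` → a = [8, 3, 8]
`b = a.copy()` → b = [8, 3, 8]
`a.append(186)` → a = [8, 3, 8, 186]
`print(a)` → prints [8, 3, 8, 186]
`print(b)` → prints [8, 3, 8]

Answer:
[8, 3, 8, 186]
[8, 3, 8]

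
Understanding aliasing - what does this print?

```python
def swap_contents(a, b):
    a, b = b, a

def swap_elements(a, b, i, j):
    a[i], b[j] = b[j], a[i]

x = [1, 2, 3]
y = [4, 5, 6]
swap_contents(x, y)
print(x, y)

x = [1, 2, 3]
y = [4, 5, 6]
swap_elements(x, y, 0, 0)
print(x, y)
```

Key concept: parameter rebinding vs mutation.
Step by step:
`x = [1, 2, 3]` → x = [1, 2, 3]
`y = [4, 5, 6]` → y = [4, 5, 6]
`swap_contents(x, y)` → no visible change to tracked variables
`print(x, y)` → prints [1, 2, 3] [4, 5, 6]
`x = [1, 2, 3]` → x = [1, 2, 3]
`y = [4, 5, 6]` → y = [4, 5, 6]
`swap_elements(x, y, 0, 0)` → x = [4, 2, 3]; y = [1, 5, 6]
`print(x, y)` → prints [4, 2, 3] [1, 5, 6]

Answer:
[1, 2, 3] [4, 5, 6]
[4, 2, 3] [1, 5, 6]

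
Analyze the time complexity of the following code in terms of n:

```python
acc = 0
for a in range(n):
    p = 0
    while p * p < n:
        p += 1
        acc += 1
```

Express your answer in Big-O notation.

Each loop level contributes: n × √n. Multiplying the contributions gives O(n√n).

Answer: O(n√n)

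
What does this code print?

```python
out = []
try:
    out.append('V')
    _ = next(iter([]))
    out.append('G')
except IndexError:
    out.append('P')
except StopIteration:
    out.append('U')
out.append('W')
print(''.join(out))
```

Execution trace: 'V' (try body) → 'U' (except StopIteration) → 'W' (after the try/except). Output: VUW

Answer: VUW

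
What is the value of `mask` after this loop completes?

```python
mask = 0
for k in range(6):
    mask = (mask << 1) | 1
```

Build 6 consecutive 1-bits: 0b111111
`mask` takes the values: 0 → 1 → 3 → 7 → 15 → 31 → 63

Answer: 63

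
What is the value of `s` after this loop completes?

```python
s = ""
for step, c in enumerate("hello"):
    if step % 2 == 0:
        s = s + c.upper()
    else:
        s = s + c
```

Uppercase even positions in 'hello'
`s` takes the values: "" → "H" → "He" → "HeL" → "HeLl" → "HeLlO"

Answer: "HeLlO"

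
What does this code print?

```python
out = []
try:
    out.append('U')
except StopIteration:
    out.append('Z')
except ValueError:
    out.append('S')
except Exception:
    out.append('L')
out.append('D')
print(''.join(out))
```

Execution trace: 'U' (try body, no exception) → 'D' (after the try/except). Output: UD

Answer: UD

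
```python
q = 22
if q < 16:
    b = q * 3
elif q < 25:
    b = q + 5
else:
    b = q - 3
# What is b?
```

Trace:
`q = 22` → q = 22
`if q < 16: ...` → q < 16 is False, q < 25 is True → b = 27
So b = 27

Answer: 27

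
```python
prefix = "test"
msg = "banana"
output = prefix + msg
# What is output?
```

Trace:
`prefix = "test"` → prefix = 'test'
`msg = "banana"` → msg = 'banana'
`output = prefix + msg` → output = 'testbanana'
So output = 'testbanana'

Answer: 'testbanana'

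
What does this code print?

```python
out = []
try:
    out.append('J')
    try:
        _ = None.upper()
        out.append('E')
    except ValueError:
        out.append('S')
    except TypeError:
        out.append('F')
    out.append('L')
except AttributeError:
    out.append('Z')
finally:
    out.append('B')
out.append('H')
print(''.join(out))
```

Execution trace: 'J' (try body) → 'Z' (except AttributeError) → 'B' (finally) → 'H' (after the try/except). Output: JZBH

Answer: JZBH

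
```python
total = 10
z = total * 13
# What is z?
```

Trace:
`total = 10` → total = 10
`z = total * 13` → z = 130
So z = 130

Answer: 130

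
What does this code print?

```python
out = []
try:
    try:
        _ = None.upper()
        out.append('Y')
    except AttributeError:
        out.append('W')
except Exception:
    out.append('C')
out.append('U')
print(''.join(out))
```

Execution trace: 'W' (inner except AttributeError) → 'U' (after the try/except). Output: WU

Answer: WU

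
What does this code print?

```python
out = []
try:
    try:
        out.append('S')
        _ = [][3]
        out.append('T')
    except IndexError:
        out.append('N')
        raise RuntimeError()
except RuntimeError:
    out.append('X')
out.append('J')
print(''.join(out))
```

Execution trace: 'S' (inner try body) → 'N' (inner except IndexError) → 'X' (outer except RuntimeError) → 'J' (after the try/except). Output: SNXJ

Answer: SNXJ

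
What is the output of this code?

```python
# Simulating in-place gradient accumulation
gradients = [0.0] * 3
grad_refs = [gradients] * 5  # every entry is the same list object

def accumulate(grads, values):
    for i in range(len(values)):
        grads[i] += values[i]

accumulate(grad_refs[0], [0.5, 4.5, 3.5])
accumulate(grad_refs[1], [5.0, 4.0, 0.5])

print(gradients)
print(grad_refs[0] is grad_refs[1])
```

Key concept: gradient accumulation aliasing.
Step by step:
`gradients = [0.0] * 3` → gradients = [0.0, 0.0, 0.0]
`grad_refs = [gradients] * 5` → grad_refs = [[0.0, 0.0, 0.0], [0.0, 0.0, 0.0], [0.0, 0.0, 0.0], [0.0, 0.0, 0.0], [0.0, 0.0, 0.0]]
`accumulate(grad_refs[0], [0.5, 4.5, 3.5])` → gradients = [0.5, 4.5, 3.5]; grad_refs = [[0.5, 4.5, 3.5], [0.5, 4.5, 3.5], [0.5, 4.5, 3.5], [0.5, 4.5, 3.5], [0.5, 4.5, 3.5]]
`accumulate(grad_refs[1], [5.0, 4.0, 0.5])` → gradients = [5.5, 8.5, 4.0]; grad_refs = [[5.5, 8.5, 4.0], [5.5, 8.5, 4.0], [5.5, 8.5, 4.0], [5.5, 8.5, 4.0], [5.5, 8.5, 4.0]]
`print(gradients)` → prints [5.5, 8.5, 4.0]
`print(grad_refs[0] is grad_refs[1])` → prints True

Answer:
[5.5, 8.5, 4.0]
True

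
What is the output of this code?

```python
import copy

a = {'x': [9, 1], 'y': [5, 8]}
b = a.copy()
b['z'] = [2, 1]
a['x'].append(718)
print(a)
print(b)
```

Key concept: shallow copy of dict with mutable values.
Step by step:
`a = {'x': [9, 1], 'y': [5, 8]}` → a = {'x': [9, 1], 'y': [5, 8]}
`b = a.copy()` → b = {'x': [9, 1], 'y': [5, 8]}
`b['z'] = [2, 1]` → b = {'x': [9, 1], 'y': [5, 8], 'z': [2, 1]}
`a['x'].append(718)` → a = {'x': [9, 1, 718], 'y': [5, 8]}; b = {'x': [9, 1, 718], 'y': [5, 8], 'z': [2, 1]}
`print(a)` → prints {'x': [9, 1, 718], 'y': [5, 8]}
`print(b)` → prints {'x': [9, 1, 718], 'y': [5, 8], 'z': [2, 1]}

Answer:
{'x': [9, 1, 718], 'y': [5, 8]}
{'x': [9, 1, 718], 'y': [5, 8], 'z': [2, 1]}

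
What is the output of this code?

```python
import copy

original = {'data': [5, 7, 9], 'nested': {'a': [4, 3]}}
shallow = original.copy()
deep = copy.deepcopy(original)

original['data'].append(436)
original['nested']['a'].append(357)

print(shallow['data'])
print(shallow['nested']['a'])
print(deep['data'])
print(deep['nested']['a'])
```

Key concept: comparing shallow vs deep copy.
Step by step:
`original = {'data': [5, 7, 9], 'nested': {'a': [4, 3]}}` → original = {'data': [5, 7, 9], 'nested': {'a': [4, 3]}}
`shallow = original.copy()` → shallow = {'data': [5, 7, 9], 'nested': {'a': [4, 3]}}
`deep = copy.deepcopy(original)` → deep = {'data': [5, 7, 9], 'nested': {'a': [4, 3]}}
`original['data'].append(436)` → original = {'data': [5, 7, 9, 436], 'nested': {'a': [4, 3]}}; shallow = {'data': [5, 7, 9, 436], 'nested': {'a': [4, 3]}}
`original['nested']['a'].append(357)` → original = {'data': [5, 7, 9, 436], 'nested': {'a': [4, 3, 357]}}; shallow = {'data': [5, 7, 9, 436], 'nested': {'a': [4, 3, 357]}}
`print(shallow['data'])` → prints [5, 7, 9, 436]
`print(shallow['nested']['a'])` → prints [4, 3, 357]
`print(deep['data'])` → prints [5, 7, 9]
`print(deep['nested']['a'])` → prints [4, 3]

Answer:
[5, 7, 9, 436]
[4, 3, 357]
[5, 7, 9]
[4, 3]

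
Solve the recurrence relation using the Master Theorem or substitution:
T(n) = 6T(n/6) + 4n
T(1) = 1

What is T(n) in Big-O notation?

By Master Theorem: a=6, b=6, f(n)=4n. Since log_6(6) = 1 and f(n) = Θ(n^1), Case 2 applies. T(n) = O(n log n).

Answer: O(n log n)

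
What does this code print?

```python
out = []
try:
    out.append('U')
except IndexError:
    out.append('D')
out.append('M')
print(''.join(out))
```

Execution trace: 'U' (try body, no exception) → 'M' (after the try/except). Output: UM

Answer: UM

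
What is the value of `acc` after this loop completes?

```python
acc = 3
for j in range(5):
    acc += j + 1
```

Start at 3, add 1 to 5 = 18
`acc` takes the values: 3 → 4 → 6 → 9 → 13 → 18

Answer: 18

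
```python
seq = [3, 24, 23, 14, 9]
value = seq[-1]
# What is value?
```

Trace:
`seq = [3, 24, 23, 14, 9]` → seq = [3, 24, 23, 14, 9]
`value = seq[-1]` → value = 9
So value = 9

Answer: 9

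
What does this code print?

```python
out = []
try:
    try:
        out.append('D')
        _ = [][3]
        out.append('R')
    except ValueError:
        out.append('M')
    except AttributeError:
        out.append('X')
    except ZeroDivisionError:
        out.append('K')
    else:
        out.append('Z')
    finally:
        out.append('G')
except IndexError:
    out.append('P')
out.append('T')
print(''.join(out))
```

Execution trace: 'D' (try body) → 'G' (finally) → 'P' (outer except IndexError) → 'T' (after the try/except). Output: DGPT

Answer: DGPT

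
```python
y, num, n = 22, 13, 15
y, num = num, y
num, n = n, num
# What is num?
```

Trace:
`y, num, n = 22, 13, 15` → y = 22; num = 13; n = 15
`y, num = num, y` → y = 13; num = 22
`num, n = n, num` → num = 15; n = 22
So num = 15

Answer: 15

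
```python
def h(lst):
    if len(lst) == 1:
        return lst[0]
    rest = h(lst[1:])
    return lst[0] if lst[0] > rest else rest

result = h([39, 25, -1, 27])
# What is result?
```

Recursive max over [39, 25, -1, 27] = 39

Answer: 39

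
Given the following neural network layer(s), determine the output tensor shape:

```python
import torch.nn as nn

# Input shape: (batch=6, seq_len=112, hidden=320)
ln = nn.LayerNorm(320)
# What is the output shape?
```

Input: (6, 112, 320) -> Output: (6, 112, 320)

Answer: (6, 112, 320)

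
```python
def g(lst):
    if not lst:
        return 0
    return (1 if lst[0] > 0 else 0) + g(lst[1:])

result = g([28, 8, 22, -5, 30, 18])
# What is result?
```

Count of positive elements in [28, 8, 22, -5, 30, 18] = 5

Answer: 5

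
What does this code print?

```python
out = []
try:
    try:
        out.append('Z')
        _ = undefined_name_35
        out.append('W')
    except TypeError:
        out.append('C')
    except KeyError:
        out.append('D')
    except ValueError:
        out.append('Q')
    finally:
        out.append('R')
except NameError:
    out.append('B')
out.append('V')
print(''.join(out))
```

Execution trace: 'Z' (inner try body) → 'R' (inner finally) → 'B' (outer except NameError) → 'V' (after the try/except). Output: ZRBV

Answer: ZRBV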